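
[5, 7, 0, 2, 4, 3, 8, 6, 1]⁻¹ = [2, 8, 3, 5, 4, 0, 7, 1, 6]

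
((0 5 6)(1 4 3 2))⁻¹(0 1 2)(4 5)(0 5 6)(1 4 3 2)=(1 5 4)(3 6)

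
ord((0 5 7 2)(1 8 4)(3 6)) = 12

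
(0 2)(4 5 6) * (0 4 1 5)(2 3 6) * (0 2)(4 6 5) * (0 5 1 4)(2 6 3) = (0 2 3 1)(4 6)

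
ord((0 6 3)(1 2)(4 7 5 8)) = 12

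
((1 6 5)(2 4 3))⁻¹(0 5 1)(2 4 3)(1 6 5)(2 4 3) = (0 1 6)(2 4 3)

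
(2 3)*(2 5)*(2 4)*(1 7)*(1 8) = (1 7 8)(2 3 5 4)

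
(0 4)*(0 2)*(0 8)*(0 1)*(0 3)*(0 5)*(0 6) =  (0 4 2 8 1 3 5 6)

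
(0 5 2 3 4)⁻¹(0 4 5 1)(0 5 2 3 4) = (0 2 1 5)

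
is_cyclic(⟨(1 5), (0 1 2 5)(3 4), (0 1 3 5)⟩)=no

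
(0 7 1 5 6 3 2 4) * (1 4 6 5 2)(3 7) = (0 3 1 2 6 7 4)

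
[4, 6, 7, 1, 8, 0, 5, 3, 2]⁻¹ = [5, 3, 8, 7, 0, 6, 1, 2, 4]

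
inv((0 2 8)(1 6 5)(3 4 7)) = (0 8 2)(1 5 6)(3 7 4)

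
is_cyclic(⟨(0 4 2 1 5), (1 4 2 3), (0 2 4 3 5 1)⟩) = no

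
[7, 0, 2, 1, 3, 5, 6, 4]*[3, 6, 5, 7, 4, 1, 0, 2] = [2, 3, 5, 6, 7, 1, 0, 4]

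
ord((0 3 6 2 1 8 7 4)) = 8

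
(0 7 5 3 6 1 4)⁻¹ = (0 4 1 6 3 5 7)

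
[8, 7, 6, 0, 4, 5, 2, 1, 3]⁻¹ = [3, 7, 6, 8, 4, 5, 2, 1, 0]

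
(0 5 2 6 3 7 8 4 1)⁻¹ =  (0 1 4 8 7 3 6 2 5)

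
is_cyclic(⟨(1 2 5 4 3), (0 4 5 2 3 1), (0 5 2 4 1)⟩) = no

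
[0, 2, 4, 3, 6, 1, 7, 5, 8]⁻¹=[0, 5, 1, 3, 2, 7, 4, 6, 8]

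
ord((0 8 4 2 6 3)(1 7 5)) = 6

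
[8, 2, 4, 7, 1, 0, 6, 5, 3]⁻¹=[5, 4, 1, 8, 2, 7, 6, 3, 0]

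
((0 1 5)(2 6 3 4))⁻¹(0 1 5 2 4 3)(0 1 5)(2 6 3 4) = (0 6 2 4 1 5)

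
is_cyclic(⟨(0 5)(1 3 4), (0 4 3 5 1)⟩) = no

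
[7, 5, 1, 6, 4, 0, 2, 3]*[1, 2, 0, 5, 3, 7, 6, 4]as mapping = [0→4, 1→7, 2→2, 3→6, 4→3, 5→1, 6→0, 7→5]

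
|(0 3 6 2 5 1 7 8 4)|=9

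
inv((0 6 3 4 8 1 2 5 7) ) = (0 7 5 2 1 8 4 3 6) 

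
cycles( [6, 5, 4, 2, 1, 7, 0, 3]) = (0 6)(1 5 7 3 2 4)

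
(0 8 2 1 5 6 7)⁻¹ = (0 7 6 5 1 2 8)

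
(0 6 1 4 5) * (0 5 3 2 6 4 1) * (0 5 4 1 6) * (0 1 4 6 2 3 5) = (0 4 5 6)(1 2)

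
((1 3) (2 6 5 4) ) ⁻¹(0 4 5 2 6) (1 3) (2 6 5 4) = (0 2 4 6 5) 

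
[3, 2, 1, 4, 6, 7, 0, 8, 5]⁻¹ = [6, 2, 1, 0, 3, 8, 4, 5, 7]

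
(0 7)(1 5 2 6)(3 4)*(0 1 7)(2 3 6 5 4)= (1 4 6 7)(2 5 3)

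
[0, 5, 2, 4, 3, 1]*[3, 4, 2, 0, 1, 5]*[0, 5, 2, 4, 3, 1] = [4, 1, 2, 5, 0, 3]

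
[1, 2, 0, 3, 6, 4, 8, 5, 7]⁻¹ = [2, 0, 1, 3, 5, 7, 4, 8, 6]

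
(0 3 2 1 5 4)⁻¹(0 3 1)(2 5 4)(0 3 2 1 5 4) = (0 1 4)(2 5 3)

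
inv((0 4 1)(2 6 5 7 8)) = (0 1 4)(2 8 7 5 6)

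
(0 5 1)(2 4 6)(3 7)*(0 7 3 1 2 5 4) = (0 4 6 5 2)(1 7)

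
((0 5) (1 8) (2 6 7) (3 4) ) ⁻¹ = (0 5) (1 8) (2 7 6) (3 4) 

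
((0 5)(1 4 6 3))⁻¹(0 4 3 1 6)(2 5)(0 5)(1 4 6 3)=(0 2)(1 4 3 5 6)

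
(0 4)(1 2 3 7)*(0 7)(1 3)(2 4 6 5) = (0 6 5 2 1 4 7 3)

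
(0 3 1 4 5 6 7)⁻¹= (0 7 6 5 4 1 3)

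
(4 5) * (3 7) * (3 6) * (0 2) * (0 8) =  (0 2 8)(3 7 6)(4 5)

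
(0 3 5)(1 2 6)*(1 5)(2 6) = (0 3 1 6 5)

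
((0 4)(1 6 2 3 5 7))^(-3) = (0 4)(1 3)(2 7)(5 6)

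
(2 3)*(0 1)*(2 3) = (0 1)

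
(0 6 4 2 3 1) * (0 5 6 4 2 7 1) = (0 4 7 1 5 6 2 3)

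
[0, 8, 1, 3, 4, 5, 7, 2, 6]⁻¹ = [0, 2, 7, 3, 4, 5, 8, 6, 1]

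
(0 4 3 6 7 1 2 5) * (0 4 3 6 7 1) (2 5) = (0 3 7) (1 5 4 6) 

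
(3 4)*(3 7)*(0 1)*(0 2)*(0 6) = (0 1 2 6)(3 4 7)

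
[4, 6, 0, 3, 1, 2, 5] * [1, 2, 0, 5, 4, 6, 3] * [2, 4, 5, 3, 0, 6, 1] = [0, 3, 4, 6, 5, 2, 1]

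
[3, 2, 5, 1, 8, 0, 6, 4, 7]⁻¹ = [5, 3, 1, 0, 7, 2, 6, 8, 4]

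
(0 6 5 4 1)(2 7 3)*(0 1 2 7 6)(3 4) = (2 6 5 3 7 4)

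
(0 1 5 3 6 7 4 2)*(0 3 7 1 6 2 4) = (0 6 1 5 7)(2 3)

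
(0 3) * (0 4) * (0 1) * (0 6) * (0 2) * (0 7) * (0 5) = (0 3 4 1 6 2 7 5)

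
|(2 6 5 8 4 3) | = 6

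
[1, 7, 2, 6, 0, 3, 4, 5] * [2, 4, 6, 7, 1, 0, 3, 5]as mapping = [0→4, 1→5, 2→6, 3→3, 4→2, 5→7, 6→1, 7→0]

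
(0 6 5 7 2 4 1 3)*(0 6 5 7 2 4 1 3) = (0 5 2 1)(3 6 7 4)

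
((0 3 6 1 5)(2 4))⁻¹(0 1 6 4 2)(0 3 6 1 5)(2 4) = (1 2 4 3 5)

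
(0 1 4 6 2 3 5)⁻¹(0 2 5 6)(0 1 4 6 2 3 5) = (0 2 1 3)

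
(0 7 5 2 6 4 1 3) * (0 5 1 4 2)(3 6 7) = (0 3 5)(1 6 2 7)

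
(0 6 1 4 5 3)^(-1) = (0 3 5 4 1 6)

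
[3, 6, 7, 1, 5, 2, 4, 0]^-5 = [6, 5, 3, 4, 7, 0, 2, 1]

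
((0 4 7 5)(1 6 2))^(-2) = (0 7)(1 6 2)(4 5)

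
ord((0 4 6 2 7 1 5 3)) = 8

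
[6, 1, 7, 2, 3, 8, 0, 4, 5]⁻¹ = [6, 1, 3, 4, 7, 8, 0, 2, 5]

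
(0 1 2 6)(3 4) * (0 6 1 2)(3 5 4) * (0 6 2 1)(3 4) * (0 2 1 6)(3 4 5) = (0 6 1)(3 5 4)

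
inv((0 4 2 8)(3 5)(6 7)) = (0 8 2 4)(3 5)(6 7)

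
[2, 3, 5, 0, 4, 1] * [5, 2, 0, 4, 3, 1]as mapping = [0→0, 1→4, 2→1, 3→5, 4→3, 5→2]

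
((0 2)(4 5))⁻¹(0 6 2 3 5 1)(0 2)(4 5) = (0 3 4 1 2 6)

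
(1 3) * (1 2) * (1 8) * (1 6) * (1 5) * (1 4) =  (1 3 2 8 6 5 4)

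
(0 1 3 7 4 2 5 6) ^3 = (0 7 5 1 4 6 3 2) 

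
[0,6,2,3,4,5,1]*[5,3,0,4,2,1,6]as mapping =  [0→5,1→6,2→0,3→4,4→2,5→1,6→3]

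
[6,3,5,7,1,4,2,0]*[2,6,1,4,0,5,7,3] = [7,4,5,3,6,0,1,2]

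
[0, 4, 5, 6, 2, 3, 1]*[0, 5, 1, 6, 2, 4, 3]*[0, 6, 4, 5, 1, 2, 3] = [0, 4, 1, 5, 6, 3, 2]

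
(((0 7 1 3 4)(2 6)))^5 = (2 6)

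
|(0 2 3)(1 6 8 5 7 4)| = 6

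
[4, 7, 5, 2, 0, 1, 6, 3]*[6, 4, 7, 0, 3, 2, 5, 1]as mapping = [0→3, 1→1, 2→2, 3→7, 4→6, 5→4, 6→5, 7→0]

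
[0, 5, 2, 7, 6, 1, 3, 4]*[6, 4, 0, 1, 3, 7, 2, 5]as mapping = [0→6, 1→7, 2→0, 3→5, 4→2, 5→4, 6→1, 7→3]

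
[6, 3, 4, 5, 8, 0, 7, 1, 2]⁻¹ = [5, 7, 8, 1, 2, 3, 0, 6, 4]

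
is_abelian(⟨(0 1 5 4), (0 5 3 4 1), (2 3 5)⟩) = no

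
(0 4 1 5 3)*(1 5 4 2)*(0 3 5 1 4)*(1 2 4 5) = (0 4 2 5 1)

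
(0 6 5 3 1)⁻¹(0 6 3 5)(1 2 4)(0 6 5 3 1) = (0 2 4)(1 3 6 5)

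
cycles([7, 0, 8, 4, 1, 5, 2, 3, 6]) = (0 7 3 4 1)(2 8 6)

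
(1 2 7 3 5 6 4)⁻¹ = (1 4 6 5 3 7 2)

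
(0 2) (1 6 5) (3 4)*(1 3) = (0 2) (1 6 5 3 4) 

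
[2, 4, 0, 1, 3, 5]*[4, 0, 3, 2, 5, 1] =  [3, 5, 4, 0, 2, 1]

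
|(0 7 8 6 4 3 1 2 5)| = 9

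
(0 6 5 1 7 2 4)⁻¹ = (0 4 2 7 1 5 6)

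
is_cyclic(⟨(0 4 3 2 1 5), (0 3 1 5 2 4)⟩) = no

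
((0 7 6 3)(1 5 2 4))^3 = (0 3 6 7)(1 4 2 5)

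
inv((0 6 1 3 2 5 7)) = (0 7 5 2 3 1 6)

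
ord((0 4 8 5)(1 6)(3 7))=4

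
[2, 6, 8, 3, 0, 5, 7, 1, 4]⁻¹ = [4, 7, 0, 3, 8, 5, 1, 6, 2]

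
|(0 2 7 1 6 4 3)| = 7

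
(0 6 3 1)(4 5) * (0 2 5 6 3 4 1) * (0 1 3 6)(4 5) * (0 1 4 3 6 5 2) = (0 5 6 2 3 4 1)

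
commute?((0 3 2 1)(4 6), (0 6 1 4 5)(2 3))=no:(0 3 2 1)(4 6)*(0 6 1 4 5)(2 3)=(0 2 4 1 6 5), (0 6 1 4 5)(2 3)*(0 3 2 1)(4 6)=(0 4 5 3 1 6)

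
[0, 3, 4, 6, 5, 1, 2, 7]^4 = [0, 4, 3, 5, 6, 2, 1, 7]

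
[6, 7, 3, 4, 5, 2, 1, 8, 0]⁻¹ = [8, 6, 5, 2, 3, 4, 0, 1, 7]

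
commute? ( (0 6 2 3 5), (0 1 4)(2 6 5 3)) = no: (0 6 2 3 5)*(0 1 4)(2 6 5 3) = (0 5 1 4), (0 1 4)(2 6 5 3)*(0 6 2 3 5) = (0 1 4 6)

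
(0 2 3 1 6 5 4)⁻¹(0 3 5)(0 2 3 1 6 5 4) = (1 4 2)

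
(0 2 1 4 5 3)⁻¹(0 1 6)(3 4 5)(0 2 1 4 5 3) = (0 5 3)(2 4 6)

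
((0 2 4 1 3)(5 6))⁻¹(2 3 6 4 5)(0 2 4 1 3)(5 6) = (0 5 1 6 4)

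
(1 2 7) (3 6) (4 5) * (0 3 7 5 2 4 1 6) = (0 3) (1 4 2 5) (6 7) 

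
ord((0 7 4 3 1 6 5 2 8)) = 9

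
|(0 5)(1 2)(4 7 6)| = 6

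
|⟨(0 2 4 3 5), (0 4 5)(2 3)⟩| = 120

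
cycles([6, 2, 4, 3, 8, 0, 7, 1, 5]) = (0 6 7 1 2 4 8 5)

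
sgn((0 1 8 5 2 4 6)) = 1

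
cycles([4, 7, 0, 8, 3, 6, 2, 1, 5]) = (0 4 3 8 5 6 2)(1 7)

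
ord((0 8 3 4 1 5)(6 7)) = 6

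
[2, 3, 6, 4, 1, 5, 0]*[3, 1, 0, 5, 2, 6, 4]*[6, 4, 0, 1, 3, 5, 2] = [6, 5, 3, 0, 4, 2, 1]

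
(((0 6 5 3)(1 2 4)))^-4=(1 4 2)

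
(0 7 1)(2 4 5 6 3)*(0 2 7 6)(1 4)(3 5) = (0 6 5)(1 2)(3 7 4)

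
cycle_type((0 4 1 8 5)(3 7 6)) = 3.5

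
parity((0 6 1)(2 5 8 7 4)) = even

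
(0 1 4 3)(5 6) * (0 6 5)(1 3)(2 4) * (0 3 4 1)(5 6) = (0 4)(1 2)(3 5 6)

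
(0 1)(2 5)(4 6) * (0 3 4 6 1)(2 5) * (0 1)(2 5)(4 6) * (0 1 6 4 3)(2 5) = (0 6 3 4 1)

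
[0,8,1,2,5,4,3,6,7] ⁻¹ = [0,2,3,6,5,4,7,8,1] 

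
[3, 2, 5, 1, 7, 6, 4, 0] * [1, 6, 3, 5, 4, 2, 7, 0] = [5, 3, 2, 6, 0, 7, 4, 1]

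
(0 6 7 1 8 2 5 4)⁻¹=(0 4 5 2 8 1 7 6)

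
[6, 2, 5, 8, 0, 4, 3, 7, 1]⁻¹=[4, 8, 1, 6, 5, 2, 0, 7, 3]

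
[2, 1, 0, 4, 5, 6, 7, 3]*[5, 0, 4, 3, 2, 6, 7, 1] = [4, 0, 5, 2, 6, 7, 1, 3]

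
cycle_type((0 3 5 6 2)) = 5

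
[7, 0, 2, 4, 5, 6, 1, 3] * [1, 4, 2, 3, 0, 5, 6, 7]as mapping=[0→7, 1→1, 2→2, 3→0, 4→5, 5→6, 6→4, 7→3]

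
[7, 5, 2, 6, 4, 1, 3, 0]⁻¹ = [7, 5, 2, 6, 4, 1, 3, 0]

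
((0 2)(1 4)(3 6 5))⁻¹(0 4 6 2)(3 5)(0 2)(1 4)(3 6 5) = (0 2 1 5)(3 6)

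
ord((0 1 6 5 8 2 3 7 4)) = 9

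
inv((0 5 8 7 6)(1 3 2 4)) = (0 6 7 8 5)(1 4 2 3)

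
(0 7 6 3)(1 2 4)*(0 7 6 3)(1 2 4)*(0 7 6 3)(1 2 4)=(0 3 6 7)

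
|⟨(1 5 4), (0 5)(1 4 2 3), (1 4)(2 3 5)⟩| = 720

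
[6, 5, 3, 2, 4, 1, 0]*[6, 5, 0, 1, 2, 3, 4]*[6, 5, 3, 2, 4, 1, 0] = [4, 2, 5, 6, 3, 1, 0]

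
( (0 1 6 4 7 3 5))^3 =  (0 4 5 6 3 1 7)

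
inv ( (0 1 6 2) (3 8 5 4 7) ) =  (0 2 6 1) (3 7 4 5 8) 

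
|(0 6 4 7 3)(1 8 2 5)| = 20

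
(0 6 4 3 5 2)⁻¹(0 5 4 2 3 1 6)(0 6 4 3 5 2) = (0 5 1 4 6 2 3)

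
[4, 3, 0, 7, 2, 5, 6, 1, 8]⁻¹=[2, 7, 4, 1, 0, 5, 6, 3, 8]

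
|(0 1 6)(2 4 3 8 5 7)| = 6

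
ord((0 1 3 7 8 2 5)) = 7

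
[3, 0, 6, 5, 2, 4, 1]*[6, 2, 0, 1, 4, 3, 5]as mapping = [0→1, 1→6, 2→5, 3→3, 4→0, 5→4, 6→2]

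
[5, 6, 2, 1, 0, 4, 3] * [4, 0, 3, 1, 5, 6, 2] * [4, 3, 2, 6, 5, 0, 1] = [1, 2, 6, 4, 5, 0, 3]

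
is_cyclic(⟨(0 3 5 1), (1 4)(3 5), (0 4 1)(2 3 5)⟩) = no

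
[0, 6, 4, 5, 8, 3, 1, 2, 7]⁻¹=[0, 6, 7, 5, 2, 3, 1, 8, 4]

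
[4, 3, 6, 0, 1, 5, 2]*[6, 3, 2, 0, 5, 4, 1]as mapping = [0→5, 1→0, 2→1, 3→6, 4→3, 5→4, 6→2]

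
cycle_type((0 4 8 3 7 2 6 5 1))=9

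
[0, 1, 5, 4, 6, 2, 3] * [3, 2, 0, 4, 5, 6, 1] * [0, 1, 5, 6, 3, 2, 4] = [6, 5, 4, 2, 1, 0, 3]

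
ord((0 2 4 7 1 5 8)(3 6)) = 14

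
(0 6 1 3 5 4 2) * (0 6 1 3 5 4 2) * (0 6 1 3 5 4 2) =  (0 3 2 1 4 6 5)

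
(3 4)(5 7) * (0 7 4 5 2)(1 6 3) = (0 7 2)(1 6 3 5 4)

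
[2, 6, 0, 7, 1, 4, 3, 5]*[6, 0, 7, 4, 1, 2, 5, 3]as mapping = [0→7, 1→5, 2→6, 3→3, 4→0, 5→1, 6→4, 7→2]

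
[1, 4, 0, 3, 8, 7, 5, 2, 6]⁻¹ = [2, 0, 7, 3, 1, 6, 8, 5, 4]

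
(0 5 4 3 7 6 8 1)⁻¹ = (0 1 8 6 7 3 4 5)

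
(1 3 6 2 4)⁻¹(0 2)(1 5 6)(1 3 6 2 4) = (0 4)(2 3 5)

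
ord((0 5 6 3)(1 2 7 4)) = 4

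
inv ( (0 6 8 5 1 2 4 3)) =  (0 3 4 2 1 5 8 6)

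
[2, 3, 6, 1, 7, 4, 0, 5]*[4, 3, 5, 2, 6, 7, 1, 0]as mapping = [0→5, 1→2, 2→1, 3→3, 4→0, 5→6, 6→4, 7→7]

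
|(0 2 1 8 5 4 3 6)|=8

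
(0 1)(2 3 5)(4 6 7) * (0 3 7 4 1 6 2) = (0 6 4 2 7 1 3 5)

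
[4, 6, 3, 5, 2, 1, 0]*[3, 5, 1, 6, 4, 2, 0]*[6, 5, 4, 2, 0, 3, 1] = [0, 6, 1, 4, 5, 3, 2]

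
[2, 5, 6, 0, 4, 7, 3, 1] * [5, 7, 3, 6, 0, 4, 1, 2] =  [3, 4, 1, 5, 0, 2, 6, 7]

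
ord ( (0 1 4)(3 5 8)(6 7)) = 6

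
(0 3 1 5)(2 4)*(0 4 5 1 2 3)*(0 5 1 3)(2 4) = (0 5 2 1 3 4)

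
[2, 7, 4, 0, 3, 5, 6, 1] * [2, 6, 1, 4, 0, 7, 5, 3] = [1, 3, 0, 2, 4, 7, 5, 6]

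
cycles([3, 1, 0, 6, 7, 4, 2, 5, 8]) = (0 3 6 2)(4 7 5)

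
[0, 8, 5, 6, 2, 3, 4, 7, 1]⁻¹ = [0, 8, 4, 5, 6, 2, 3, 7, 1]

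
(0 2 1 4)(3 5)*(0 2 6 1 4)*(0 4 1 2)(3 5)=(0 6 2 1 4)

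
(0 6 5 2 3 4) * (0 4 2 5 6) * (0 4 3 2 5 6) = (0 4 3 5 6)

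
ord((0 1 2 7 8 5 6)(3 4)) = 14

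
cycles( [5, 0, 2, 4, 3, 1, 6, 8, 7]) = (0 5 1) (3 4) (7 8) 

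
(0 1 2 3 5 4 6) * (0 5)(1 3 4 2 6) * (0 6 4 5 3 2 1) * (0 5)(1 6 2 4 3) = (0 4 5 6 1 3 2)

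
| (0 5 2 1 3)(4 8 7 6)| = 20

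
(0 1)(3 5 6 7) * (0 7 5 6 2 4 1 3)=(0 3 6 5 2 4 1 7)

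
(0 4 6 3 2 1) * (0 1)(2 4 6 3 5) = (0 6 5 2)(3 4)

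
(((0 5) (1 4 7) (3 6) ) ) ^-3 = (0 5) (3 6) 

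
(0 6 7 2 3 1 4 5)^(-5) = (0 2 4 6 3 5 7 1)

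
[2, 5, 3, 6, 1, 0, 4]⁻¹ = [5, 4, 0, 2, 6, 1, 3]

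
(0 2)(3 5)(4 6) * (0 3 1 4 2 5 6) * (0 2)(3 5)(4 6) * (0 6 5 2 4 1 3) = (1 5 3)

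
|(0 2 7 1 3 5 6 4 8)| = 9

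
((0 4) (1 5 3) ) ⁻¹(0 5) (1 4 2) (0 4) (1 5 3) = (0 2 5) (3 4) 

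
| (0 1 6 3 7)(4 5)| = 10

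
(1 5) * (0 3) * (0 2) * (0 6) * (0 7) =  (0 3 2 6 7) (1 5) 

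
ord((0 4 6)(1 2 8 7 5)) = 15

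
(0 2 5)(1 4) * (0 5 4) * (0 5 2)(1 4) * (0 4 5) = (0 4 5 2 1)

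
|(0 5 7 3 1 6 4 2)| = 8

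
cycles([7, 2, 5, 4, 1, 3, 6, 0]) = (0 7)(1 2 5 3 4)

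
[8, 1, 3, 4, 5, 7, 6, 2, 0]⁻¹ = [8, 1, 7, 2, 3, 4, 6, 5, 0]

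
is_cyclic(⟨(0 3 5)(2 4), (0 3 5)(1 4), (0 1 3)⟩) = no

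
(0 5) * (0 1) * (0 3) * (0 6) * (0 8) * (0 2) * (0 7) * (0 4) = (0 5 1 3 6 8 2 7 4)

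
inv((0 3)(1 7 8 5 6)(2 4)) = (0 3)(1 6 5 8 7)(2 4)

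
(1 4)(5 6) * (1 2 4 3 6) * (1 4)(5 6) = (1 3 5 4 2)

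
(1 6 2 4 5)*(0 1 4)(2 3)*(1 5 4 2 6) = (0 5 2)(3 6)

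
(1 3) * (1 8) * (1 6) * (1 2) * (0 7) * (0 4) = (0 7 4)(1 3 8 6 2)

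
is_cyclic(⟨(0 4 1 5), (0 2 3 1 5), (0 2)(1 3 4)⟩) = no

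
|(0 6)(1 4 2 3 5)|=10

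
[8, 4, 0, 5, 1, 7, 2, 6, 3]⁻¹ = [2, 4, 6, 8, 1, 3, 7, 5, 0]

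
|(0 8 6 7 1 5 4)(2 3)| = 14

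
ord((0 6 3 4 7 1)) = 6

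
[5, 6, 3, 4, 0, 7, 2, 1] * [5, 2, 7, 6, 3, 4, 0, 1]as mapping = [0→4, 1→0, 2→6, 3→3, 4→5, 5→1, 6→7, 7→2]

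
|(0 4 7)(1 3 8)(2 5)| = 6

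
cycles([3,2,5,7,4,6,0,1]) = (0 3 7 1 2 5 6)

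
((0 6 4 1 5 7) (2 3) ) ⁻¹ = (0 7 5 1 4 6) (2 3) 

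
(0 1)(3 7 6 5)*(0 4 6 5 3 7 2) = (0 1 4 6 3 2)(5 7)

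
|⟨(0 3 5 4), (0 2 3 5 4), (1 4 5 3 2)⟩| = 720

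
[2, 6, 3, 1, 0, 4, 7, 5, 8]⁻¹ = [4, 3, 0, 2, 5, 7, 1, 6, 8]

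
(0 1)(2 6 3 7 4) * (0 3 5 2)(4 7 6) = (0 1 3 6 5 2 4)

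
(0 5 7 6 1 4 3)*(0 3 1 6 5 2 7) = (0 2 7 5)(1 4)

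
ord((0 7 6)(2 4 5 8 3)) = 15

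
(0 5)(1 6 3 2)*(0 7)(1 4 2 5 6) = (0 6 3 5 7)(2 4)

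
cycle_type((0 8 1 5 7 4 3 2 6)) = 9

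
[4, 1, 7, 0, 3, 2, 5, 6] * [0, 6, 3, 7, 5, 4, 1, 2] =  [5, 6, 2, 0, 7, 3, 4, 1] 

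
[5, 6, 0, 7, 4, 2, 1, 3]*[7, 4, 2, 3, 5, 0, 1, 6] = [0, 1, 7, 6, 5, 2, 4, 3]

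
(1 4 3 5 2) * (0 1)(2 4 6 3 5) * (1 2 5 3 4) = (0 2)(1 6 4 3 5)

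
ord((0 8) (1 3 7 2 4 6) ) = 6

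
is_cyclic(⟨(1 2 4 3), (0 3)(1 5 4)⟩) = no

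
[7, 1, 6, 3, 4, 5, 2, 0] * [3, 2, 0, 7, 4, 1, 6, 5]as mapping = [0→5, 1→2, 2→6, 3→7, 4→4, 5→1, 6→0, 7→3]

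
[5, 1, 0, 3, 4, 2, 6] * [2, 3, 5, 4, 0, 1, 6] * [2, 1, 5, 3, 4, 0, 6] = [1, 3, 5, 4, 2, 0, 6]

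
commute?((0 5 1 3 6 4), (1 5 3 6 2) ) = no:(0 5 1 3 6 4)*(1 5 3 6 2) = (0 3 2 1 6 4), (1 5 3 6 2)*(0 5 1 3 6 4) = (0 5 6 2 3 4) 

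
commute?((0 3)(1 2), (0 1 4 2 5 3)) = no:(0 3)(1 2) * (0 1 4 2 5 3) = (1 5 3)(2 4), (0 1 4 2 5 3) * (0 3)(1 2) = (0 2 5)(1 4)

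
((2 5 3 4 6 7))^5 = (2 7 6 4 3 5)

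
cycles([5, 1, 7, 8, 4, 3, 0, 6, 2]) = (0 5 3 8 2 7 6)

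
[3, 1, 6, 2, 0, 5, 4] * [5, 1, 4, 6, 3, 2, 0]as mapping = [0→6, 1→1, 2→0, 3→4, 4→5, 5→2, 6→3]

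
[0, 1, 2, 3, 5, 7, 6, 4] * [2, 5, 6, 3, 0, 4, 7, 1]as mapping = [0→2, 1→5, 2→6, 3→3, 4→4, 5→1, 6→7, 7→0]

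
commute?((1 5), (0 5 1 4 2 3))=no:(1 5) * (0 5 1 4 2 3)=(0 5 4 2 3), (0 5 1 4 2 3) * (1 5)=(0 1 4 2 3)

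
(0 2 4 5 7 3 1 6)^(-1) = (0 6 1 3 7 5 4 2)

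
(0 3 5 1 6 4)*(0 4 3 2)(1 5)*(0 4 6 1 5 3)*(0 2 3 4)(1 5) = (0 3 1 5 4 6 2)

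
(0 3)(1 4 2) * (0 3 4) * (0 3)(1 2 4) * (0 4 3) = (0 1)(3 4)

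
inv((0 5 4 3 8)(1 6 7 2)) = (0 8 3 4 5)(1 2 7 6)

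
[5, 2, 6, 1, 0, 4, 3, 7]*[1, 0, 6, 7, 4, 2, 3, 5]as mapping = [0→2, 1→6, 2→3, 3→0, 4→1, 5→4, 6→7, 7→5]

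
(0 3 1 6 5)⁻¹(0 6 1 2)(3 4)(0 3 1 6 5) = (1 4)(2 3 5 6)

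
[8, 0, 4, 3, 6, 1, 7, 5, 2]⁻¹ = [1, 5, 8, 3, 2, 7, 4, 6, 0]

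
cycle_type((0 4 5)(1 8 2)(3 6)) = 2.3^2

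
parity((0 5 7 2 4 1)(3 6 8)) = odd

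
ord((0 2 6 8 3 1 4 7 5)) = 9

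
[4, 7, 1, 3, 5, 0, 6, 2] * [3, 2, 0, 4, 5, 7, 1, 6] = [5, 6, 2, 4, 7, 3, 1, 0]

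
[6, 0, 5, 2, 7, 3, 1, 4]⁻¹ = [1, 6, 3, 5, 7, 2, 0, 4]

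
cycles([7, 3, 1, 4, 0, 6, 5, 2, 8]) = (0 7 2 1 3 4)(5 6)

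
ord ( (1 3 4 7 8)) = 5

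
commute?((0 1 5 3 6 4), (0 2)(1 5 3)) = no:(0 1 5 3 6 4)*(0 2)(1 5 3) = (0 5 1 3 6 4 2), (0 2)(1 5 3)*(0 1 5 3 6 4) = (0 2 1 3 5 6 4)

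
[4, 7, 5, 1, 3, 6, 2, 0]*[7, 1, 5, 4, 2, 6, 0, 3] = [2, 3, 6, 1, 4, 0, 5, 7]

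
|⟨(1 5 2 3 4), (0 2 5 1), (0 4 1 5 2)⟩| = 720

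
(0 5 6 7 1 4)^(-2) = (0 1 6)(4 7 5)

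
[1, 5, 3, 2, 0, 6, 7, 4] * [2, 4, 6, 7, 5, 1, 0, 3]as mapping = [0→4, 1→1, 2→7, 3→6, 4→2, 5→0, 6→3, 7→5]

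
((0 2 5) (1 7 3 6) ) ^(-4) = (0 5 2) 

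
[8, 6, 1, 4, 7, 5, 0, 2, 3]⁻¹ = [6, 2, 7, 8, 3, 5, 1, 4, 0]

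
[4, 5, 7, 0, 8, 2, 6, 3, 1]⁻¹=[3, 8, 5, 7, 0, 1, 6, 2, 4]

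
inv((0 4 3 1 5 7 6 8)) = (0 8 6 7 5 1 3 4)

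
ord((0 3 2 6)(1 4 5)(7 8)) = 12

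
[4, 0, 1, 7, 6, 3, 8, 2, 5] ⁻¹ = [1, 2, 7, 5, 0, 8, 4, 3, 6] 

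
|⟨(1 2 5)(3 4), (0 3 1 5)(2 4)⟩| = 720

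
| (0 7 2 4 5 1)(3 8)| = 6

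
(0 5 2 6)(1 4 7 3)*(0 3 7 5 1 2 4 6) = (0 1 6 3 2)(4 5)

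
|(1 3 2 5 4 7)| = 6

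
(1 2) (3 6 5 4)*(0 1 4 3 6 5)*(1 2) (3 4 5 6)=(0 2 5 4 3 6) 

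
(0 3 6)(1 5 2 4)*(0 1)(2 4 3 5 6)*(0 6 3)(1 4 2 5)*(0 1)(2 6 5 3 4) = (1 4 5 6 2)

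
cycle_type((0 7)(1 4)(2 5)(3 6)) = 2^4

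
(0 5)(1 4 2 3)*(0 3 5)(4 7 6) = (1 7 6 4 2 5 3)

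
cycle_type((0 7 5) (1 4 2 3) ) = 3.4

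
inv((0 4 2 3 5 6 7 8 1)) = (0 1 8 7 6 5 3 2 4)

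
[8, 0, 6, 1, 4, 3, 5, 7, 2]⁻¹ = [1, 3, 8, 5, 4, 6, 2, 7, 0]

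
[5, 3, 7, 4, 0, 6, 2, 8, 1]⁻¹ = [4, 8, 6, 1, 3, 0, 5, 2, 7]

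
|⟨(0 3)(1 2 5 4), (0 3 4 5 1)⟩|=360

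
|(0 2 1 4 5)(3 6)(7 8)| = 10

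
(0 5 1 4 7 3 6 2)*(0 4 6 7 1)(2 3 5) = (0 2 4 1 6 3 7 5)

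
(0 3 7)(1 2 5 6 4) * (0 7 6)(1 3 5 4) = (0 5)(1 2 4 3 6)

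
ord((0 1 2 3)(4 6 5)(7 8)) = 12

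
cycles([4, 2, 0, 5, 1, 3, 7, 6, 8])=(0 4 1 2)(3 5)(6 7)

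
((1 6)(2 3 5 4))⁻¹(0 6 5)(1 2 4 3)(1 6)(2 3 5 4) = (0 1 4)(2 5 6 3)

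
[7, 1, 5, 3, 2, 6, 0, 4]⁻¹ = [6, 1, 4, 3, 7, 2, 5, 0]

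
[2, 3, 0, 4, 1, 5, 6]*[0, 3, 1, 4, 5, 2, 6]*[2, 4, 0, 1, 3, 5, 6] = [4, 3, 2, 5, 1, 0, 6]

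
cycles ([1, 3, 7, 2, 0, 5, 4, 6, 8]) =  (0 1 3 2 7 6 4)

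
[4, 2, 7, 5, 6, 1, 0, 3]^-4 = [6, 2, 7, 5, 0, 1, 4, 3]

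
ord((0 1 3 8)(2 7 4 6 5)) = 20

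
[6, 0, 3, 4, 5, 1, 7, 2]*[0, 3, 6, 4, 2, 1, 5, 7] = [5, 0, 4, 2, 1, 3, 7, 6]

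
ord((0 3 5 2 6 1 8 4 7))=9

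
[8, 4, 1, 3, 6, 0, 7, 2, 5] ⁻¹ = [5, 2, 7, 3, 1, 8, 4, 6, 0] 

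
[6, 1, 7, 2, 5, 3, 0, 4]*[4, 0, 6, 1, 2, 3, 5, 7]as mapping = [0→5, 1→0, 2→7, 3→6, 4→3, 5→1, 6→4, 7→2]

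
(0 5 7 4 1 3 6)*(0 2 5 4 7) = (0 4 1 3 6 2 5)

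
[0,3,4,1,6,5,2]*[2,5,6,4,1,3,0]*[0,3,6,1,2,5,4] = [6,2,3,5,0,1,4]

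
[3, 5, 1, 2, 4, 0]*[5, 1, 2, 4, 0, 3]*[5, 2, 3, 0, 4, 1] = [4, 0, 2, 3, 5, 1]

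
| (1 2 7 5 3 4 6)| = 7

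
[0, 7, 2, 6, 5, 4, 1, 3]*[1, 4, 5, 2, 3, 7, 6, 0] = [1, 0, 5, 6, 7, 3, 4, 2]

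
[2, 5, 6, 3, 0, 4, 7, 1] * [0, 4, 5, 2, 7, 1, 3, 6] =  [5, 1, 3, 2, 0, 7, 6, 4]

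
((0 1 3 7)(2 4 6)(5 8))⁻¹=(0 7 3 1)(2 6 4)(5 8)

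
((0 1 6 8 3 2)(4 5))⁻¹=(0 2 3 8 6 1)(4 5)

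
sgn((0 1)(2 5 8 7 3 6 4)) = -1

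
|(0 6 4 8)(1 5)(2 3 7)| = 12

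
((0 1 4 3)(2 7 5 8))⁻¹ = (0 3 4 1)(2 8 5 7)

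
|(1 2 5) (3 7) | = 6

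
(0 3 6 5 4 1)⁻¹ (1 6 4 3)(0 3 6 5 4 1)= (0 5 1 6)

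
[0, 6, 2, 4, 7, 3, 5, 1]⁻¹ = [0, 7, 2, 5, 3, 6, 1, 4]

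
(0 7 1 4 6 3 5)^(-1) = (0 5 3 6 4 1 7)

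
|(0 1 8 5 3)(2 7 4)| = 15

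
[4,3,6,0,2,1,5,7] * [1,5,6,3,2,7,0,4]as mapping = [0→2,1→3,2→0,3→1,4→6,5→5,6→7,7→4]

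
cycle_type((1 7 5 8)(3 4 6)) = 3.4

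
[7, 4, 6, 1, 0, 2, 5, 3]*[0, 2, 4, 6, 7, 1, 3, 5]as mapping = [0→5, 1→7, 2→3, 3→2, 4→0, 5→4, 6→1, 7→6]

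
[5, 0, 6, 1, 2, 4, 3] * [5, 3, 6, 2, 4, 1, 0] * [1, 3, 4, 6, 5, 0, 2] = [3, 0, 1, 6, 2, 5, 4]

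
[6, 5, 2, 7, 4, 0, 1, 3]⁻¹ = [5, 6, 2, 7, 4, 1, 0, 3]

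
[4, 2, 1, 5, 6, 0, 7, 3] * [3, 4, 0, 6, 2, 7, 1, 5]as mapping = [0→2, 1→0, 2→4, 3→7, 4→1, 5→3, 6→5, 7→6]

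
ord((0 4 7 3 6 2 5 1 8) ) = 9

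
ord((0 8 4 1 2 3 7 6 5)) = 9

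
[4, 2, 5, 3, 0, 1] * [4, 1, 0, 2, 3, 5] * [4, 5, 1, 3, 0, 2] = [3, 4, 2, 1, 0, 5]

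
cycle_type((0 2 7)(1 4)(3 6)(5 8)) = 2^3.3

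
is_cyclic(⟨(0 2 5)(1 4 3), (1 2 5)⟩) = no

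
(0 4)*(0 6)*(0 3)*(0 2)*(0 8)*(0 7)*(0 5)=(0 4 6 3 2 8 7 5)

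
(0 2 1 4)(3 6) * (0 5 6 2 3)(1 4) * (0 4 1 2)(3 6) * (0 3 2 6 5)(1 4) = (0 5 2 4)(1 6)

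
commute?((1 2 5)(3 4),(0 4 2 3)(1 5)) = no:(1 2 5)(3 4)*(0 4 2 3)(1 5) = (0 4)(1 3 2),(0 4 2 3)(1 5)*(1 2 5)(3 4) = (0 3)(2 4 5)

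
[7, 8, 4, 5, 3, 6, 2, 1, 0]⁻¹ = [8, 7, 6, 4, 2, 3, 5, 0, 1]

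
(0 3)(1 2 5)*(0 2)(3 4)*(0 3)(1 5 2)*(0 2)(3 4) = (0 3 1 4 2)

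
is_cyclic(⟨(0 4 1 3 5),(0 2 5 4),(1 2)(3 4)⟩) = no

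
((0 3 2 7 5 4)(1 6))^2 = (0 2 5)(3 7 4)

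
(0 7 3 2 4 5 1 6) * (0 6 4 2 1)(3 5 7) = (0 3 1 4 7 5)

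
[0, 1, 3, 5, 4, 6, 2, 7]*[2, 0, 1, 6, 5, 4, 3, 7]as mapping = [0→2, 1→0, 2→6, 3→4, 4→5, 5→3, 6→1, 7→7]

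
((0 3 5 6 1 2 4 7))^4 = (0 1)(2 3)(4 5)(6 7)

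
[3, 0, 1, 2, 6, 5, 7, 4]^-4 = [0, 1, 2, 3, 7, 5, 4, 6]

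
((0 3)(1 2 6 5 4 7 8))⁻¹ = (0 3)(1 8 7 4 5 6 2)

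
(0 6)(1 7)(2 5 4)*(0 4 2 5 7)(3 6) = (0 3 6 4 5 2 7 1)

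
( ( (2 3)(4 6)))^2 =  ()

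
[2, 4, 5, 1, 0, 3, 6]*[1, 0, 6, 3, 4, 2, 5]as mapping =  [0→6, 1→4, 2→2, 3→0, 4→1, 5→3, 6→5]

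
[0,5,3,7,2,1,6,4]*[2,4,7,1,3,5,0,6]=[2,5,1,6,7,4,0,3]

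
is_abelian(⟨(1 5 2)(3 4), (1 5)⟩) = no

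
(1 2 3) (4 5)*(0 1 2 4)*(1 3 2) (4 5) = (0 3 1 5) 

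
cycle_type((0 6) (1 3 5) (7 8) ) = 2^2.3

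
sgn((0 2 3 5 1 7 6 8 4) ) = 1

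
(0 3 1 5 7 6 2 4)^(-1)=(0 4 2 6 7 5 1 3)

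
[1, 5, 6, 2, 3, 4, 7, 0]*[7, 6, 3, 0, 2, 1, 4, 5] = [6, 1, 4, 3, 0, 2, 5, 7]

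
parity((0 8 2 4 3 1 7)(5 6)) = odd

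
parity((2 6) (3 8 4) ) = odd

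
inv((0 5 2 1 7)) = (0 7 1 2 5)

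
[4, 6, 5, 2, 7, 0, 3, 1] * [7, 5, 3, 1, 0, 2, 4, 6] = [0, 4, 2, 3, 6, 7, 1, 5]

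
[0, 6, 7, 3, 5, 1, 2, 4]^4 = [0, 4, 1, 3, 2, 7, 5, 6]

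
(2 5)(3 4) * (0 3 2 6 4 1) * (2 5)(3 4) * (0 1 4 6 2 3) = (0 6)(2 3 4 5)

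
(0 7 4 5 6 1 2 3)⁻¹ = (0 3 2 1 6 5 4 7)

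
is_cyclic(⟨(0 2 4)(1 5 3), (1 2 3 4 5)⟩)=no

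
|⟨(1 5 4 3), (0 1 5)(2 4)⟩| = 720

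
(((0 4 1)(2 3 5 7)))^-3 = (2 3 5 7)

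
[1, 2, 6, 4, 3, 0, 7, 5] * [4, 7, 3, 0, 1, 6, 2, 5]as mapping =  [0→7, 1→3, 2→2, 3→1, 4→0, 5→4, 6→5, 7→6]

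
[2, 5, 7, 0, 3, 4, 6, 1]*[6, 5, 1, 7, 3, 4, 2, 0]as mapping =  [0→1, 1→4, 2→0, 3→6, 4→7, 5→3, 6→2, 7→5]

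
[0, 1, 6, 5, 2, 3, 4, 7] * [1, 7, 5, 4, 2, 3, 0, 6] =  [1, 7, 0, 3, 5, 4, 2, 6]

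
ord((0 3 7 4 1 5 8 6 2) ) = 9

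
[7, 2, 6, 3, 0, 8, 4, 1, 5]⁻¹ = [4, 7, 1, 3, 6, 8, 2, 0, 5]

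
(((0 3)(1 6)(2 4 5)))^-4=(2 5 4)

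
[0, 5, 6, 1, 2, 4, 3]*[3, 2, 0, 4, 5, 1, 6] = [3, 1, 6, 2, 0, 5, 4]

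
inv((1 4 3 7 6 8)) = (1 8 6 7 3 4)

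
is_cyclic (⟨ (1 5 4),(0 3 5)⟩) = no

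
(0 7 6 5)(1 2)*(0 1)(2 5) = (0 7 6 2)(1 5)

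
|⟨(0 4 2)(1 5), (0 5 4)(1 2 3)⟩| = 720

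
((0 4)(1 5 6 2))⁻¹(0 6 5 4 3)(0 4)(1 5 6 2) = (0 3 4 2 6)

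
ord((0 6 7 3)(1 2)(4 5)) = 4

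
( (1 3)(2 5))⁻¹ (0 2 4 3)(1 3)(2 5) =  (0 5 4 1)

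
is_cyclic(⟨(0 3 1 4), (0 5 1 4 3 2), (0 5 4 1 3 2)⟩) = no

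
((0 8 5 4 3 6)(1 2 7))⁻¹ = (0 6 3 4 5 8)(1 7 2)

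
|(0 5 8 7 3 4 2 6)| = 8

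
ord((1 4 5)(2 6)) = 6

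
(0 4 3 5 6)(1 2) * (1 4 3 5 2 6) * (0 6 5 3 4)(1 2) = (0 4 3 1 5 2)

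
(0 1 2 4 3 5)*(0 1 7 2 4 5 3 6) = (0 7 2 5 1 4 6)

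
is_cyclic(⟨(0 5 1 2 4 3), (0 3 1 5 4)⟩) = no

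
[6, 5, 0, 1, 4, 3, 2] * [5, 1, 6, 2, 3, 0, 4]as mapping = [0→4, 1→0, 2→5, 3→1, 4→3, 5→2, 6→6]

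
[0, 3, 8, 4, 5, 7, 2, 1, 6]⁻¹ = [0, 7, 6, 1, 3, 4, 8, 5, 2]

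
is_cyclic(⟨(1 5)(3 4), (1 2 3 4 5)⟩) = no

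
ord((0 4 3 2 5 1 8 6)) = 8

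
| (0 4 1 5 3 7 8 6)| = 8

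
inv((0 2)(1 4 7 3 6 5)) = (0 2)(1 5 6 3 7 4)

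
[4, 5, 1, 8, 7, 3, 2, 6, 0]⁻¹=[8, 2, 6, 5, 0, 1, 7, 4, 3]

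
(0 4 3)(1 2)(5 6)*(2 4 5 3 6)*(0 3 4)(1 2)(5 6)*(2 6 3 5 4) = (0 3 5 1)(2 6)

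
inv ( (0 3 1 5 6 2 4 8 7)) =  (0 7 8 4 2 6 5 1 3)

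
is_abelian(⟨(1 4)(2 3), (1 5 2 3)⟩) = no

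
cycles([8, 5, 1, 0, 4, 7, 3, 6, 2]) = (0 8 2 1 5 7 6 3)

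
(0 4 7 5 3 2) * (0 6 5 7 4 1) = (0 1)(2 6 5 3)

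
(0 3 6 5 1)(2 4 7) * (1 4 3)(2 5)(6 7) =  (0 1)(2 3 7 5 4 6)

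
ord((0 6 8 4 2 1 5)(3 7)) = 14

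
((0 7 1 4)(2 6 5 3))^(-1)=(0 4 1 7)(2 3 5 6)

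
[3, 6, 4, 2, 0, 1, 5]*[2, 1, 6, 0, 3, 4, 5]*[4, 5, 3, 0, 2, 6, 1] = [4, 6, 0, 1, 3, 5, 2]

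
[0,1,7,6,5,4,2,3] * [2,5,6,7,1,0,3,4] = [2,5,4,3,0,1,6,7]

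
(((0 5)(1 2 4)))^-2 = (1 2 4)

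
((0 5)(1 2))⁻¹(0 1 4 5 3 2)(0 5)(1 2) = (0 3 1 5 2 4)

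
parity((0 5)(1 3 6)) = odd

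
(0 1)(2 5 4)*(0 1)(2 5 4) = (2 4 5)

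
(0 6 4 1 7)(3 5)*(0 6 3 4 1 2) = (0 3 5 4 2)(1 7 6)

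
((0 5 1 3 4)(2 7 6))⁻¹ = (0 4 3 1 5)(2 6 7)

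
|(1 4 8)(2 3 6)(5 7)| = 6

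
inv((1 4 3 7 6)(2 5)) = (1 6 7 3 4)(2 5)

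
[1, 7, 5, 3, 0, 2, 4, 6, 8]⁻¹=[4, 0, 5, 3, 6, 2, 7, 1, 8]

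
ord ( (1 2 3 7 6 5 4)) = 7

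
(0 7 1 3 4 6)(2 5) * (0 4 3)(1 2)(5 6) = (0 7 2 6 4 5 1)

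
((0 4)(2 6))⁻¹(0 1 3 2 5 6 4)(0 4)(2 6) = (0 4 1 3 6 5 2)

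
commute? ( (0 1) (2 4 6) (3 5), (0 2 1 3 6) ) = no: (0 1) (2 4 6) (3 5)*(0 2 1 3 6) = (0 3 5 6 1 2 4), (0 2 1 3 6)*(0 1) (2 4 6) (3 5) = (0 4 6 1 5 3 2) 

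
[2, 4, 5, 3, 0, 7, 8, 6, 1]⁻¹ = [4, 8, 0, 3, 1, 2, 7, 5, 6]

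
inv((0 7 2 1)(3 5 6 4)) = (0 1 2 7)(3 4 6 5)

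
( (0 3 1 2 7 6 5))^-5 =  (0 1 7 5 3 2 6)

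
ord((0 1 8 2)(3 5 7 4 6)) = 20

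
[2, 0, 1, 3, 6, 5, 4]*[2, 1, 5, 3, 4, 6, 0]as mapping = [0→5, 1→2, 2→1, 3→3, 4→0, 5→6, 6→4]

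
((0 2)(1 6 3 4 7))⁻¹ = (0 2)(1 7 4 3 6)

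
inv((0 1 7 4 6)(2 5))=(0 6 4 7 1)(2 5)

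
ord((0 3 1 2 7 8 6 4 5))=9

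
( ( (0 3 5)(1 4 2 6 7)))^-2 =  (0 3 5)(1 6 4 7 2)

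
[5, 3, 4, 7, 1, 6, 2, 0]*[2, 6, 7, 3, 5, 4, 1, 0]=[4, 3, 5, 0, 6, 1, 7, 2]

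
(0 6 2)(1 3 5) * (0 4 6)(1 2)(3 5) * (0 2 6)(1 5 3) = (0 2 4)(1 3)(5 6)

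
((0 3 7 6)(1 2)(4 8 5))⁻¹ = (0 6 7 3)(1 2)(4 5 8)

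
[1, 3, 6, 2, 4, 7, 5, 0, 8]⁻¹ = [7, 0, 3, 1, 4, 6, 2, 5, 8]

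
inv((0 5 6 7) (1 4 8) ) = (0 7 6 5) (1 8 4) 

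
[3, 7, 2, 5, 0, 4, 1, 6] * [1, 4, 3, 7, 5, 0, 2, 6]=[7, 6, 3, 0, 1, 5, 4, 2]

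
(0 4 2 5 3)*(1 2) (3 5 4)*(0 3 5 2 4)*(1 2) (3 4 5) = (0 3 4 2) (1 5) 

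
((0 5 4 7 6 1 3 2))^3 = (0 7 3 5 6 2 4 1)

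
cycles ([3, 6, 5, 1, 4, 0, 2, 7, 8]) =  (0 3 1 6 2 5)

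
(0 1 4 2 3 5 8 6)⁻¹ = (0 6 8 5 3 2 4 1)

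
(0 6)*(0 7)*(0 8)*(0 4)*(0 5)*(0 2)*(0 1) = (0 6 7 8 4 5 2 1)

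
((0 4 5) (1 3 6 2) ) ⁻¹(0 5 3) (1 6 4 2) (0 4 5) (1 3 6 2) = (0 6 4) (1 3 2 5) 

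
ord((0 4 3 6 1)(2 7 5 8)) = 20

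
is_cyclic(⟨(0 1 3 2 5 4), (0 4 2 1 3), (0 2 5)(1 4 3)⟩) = no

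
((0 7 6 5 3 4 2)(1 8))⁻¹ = (0 2 4 3 5 6 7)(1 8)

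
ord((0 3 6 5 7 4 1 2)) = 8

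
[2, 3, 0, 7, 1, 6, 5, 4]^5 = [2, 3, 0, 7, 1, 6, 5, 4]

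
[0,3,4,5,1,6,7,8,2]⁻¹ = [0,4,8,1,2,3,5,6,7]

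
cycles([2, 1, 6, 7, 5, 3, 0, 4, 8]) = (0 2 6) (3 7 4 5) 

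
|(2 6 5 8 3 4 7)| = 7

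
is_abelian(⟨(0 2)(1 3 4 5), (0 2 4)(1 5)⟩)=no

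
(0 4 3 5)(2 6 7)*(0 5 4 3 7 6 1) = (0 3 4 7 2 1)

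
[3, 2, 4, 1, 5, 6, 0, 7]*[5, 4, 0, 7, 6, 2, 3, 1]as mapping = [0→7, 1→0, 2→6, 3→4, 4→2, 5→3, 6→5, 7→1]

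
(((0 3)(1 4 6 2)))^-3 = (0 3)(1 4 6 2)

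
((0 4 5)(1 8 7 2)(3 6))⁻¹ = (0 5 4)(1 2 7 8)(3 6)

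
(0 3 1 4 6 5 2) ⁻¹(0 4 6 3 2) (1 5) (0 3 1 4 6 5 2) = (0 3 6 5 1) (2 4) 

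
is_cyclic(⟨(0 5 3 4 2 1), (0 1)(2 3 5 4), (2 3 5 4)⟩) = no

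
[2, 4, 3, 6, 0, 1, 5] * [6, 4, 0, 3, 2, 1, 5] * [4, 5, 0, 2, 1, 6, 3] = [4, 0, 2, 6, 3, 1, 5]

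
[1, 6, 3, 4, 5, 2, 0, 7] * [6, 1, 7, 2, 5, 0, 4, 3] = [1, 4, 2, 5, 0, 7, 6, 3]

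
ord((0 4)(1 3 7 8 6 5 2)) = 14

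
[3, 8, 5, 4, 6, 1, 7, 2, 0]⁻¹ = [8, 5, 7, 0, 3, 2, 4, 6, 1]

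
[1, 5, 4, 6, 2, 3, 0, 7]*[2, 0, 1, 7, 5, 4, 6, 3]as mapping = [0→0, 1→4, 2→5, 3→6, 4→1, 5→7, 6→2, 7→3]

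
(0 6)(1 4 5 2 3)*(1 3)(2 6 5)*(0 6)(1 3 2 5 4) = (0 4 5)(2 3)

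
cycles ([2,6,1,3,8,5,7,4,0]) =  (0 2 1 6 7 4 8)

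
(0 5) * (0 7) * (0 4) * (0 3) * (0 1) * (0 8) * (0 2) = (0 5 7 4 3 1 8 2)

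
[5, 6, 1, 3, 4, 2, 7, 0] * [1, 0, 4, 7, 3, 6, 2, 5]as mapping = [0→6, 1→2, 2→0, 3→7, 4→3, 5→4, 6→5, 7→1]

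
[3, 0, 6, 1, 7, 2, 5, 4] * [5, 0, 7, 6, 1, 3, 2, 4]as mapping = [0→6, 1→5, 2→2, 3→0, 4→4, 5→7, 6→3, 7→1]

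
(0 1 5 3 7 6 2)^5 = (0 6 3 1 2 7 5)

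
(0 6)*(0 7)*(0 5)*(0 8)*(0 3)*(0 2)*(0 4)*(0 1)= (0 6 7 5 8 3 2 4 1)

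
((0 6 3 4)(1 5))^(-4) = ()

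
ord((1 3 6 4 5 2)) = 6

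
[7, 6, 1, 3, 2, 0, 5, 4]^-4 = [2, 0, 5, 3, 6, 4, 7, 1]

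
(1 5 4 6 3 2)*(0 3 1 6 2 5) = (0 3 5 4 2 6 1)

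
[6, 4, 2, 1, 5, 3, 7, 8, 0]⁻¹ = [8, 3, 2, 5, 1, 4, 0, 6, 7]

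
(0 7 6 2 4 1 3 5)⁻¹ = (0 5 3 1 4 2 6 7)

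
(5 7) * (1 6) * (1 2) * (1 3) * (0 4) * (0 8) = (0 4 8)(1 6 2 3)(5 7)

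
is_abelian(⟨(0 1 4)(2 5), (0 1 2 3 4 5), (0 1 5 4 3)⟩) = no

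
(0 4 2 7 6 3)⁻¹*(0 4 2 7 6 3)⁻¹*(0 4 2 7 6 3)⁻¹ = (0 7)(2 3)(4 6)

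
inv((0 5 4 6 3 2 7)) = (0 7 2 3 6 4 5)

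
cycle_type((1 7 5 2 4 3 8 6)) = 8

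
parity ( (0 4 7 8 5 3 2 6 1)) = even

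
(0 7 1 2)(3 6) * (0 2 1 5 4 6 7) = (3 7 5 4 6)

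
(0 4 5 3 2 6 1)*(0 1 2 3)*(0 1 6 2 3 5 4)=(1 6 3 5)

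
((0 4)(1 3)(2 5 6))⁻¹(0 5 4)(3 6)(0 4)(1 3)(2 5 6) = (0 4 6)(1 2)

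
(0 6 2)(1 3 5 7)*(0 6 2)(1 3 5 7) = (0 2 6)(1 5)(3 7)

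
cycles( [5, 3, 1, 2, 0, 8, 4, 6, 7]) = (0 5 8 7 6 4)(1 3 2)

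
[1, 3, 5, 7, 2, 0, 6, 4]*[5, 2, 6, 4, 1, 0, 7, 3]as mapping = [0→2, 1→4, 2→0, 3→3, 4→6, 5→5, 6→7, 7→1]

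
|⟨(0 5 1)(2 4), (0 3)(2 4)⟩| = 48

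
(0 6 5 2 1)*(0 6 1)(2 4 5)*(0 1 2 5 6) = (0 2 1)(4 6 5)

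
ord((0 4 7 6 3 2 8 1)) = 8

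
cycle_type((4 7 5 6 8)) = 5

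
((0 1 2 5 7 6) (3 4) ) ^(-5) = (0 1 2 5 7 6) (3 4) 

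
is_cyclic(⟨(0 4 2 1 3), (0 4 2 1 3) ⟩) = yes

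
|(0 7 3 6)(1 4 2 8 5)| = 20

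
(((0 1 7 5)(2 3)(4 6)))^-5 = (0 5 7 1)(2 3)(4 6)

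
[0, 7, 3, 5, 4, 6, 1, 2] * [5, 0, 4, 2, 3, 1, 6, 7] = [5, 7, 2, 1, 3, 6, 0, 4]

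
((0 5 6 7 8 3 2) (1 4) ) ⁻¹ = (0 2 3 8 7 6 5) (1 4) 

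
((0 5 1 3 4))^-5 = ()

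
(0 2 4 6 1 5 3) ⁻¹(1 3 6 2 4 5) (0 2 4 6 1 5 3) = (0 1 4 6 3 5) 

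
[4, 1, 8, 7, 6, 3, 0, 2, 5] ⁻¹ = [6, 1, 7, 5, 0, 8, 4, 3, 2] 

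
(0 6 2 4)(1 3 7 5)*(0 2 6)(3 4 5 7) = (1 4 2 5)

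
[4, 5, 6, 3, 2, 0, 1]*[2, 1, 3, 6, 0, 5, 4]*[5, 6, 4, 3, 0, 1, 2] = [5, 1, 0, 2, 3, 4, 6]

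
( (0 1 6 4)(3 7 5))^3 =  (0 4 6 1)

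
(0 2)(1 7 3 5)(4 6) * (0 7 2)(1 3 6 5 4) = (1 2 7 6)(3 4 5)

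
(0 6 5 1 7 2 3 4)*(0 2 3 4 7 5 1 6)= (1 5 6)(2 4)(3 7)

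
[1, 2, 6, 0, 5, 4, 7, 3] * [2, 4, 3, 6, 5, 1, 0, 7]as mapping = [0→4, 1→3, 2→0, 3→2, 4→1, 5→5, 6→7, 7→6]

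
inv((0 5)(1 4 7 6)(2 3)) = (0 5)(1 6 7 4)(2 3)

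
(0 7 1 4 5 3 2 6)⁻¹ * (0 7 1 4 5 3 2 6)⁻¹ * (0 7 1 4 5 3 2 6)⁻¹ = (0 3 1 6 5 7 2 4)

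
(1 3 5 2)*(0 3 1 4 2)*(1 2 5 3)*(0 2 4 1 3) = (0 3)(1 4 5 2)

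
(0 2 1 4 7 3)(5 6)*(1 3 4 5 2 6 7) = (0 6 2 3)(1 5 7 4)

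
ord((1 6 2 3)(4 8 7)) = 12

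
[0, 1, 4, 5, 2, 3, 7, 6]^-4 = [0, 1, 2, 3, 4, 5, 6, 7]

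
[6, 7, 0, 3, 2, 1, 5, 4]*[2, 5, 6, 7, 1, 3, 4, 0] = [4, 0, 2, 7, 6, 5, 3, 1]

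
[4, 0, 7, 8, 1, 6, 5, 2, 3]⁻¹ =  [1, 4, 7, 8, 0, 6, 5, 2, 3]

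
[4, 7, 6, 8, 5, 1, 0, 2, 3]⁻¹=[6, 5, 7, 8, 0, 4, 2, 1, 3]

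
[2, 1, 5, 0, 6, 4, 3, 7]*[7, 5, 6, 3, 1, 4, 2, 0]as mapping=[0→6, 1→5, 2→4, 3→7, 4→2, 5→1, 6→3, 7→0]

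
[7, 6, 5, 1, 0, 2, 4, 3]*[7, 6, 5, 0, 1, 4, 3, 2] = [2, 3, 4, 6, 7, 5, 1, 0]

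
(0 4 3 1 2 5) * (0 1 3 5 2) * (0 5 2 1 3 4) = (1 5 3 4 2)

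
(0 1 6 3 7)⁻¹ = (0 7 3 6 1)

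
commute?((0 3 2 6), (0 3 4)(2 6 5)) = no:(0 3 2 6) * (0 3 4)(2 6 5) = (0 4)(2 5)(3 6), (0 3 4)(2 6 5) * (0 3 2 6) = (0 2)(3 4)(5 6)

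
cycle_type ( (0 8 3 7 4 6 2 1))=8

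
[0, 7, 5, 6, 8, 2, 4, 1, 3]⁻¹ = [0, 7, 5, 8, 6, 2, 3, 1, 4]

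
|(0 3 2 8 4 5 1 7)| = 8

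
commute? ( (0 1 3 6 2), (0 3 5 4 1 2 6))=no: (0 1 3 6 2)*(0 3 5 4 1 2 6)=(0 2 3)(1 5 4), (0 3 5 4 1 2 6)*(0 1 3 6 2)=(0 6 1)(3 5 4)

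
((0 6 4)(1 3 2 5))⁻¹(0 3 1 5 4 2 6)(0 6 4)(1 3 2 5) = (0 5 4 6 2 3 1)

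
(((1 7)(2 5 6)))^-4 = (2 6 5)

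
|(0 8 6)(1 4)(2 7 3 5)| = 12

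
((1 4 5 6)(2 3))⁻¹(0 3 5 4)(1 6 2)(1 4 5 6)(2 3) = (0 2 6 5)(1 3 4)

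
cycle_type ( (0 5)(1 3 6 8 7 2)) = 2.6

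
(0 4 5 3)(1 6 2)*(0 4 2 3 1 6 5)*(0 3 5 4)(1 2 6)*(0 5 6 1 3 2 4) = (0 1)(2 3 5 4)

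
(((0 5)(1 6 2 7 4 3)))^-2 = (1 4 2)(3 7 6)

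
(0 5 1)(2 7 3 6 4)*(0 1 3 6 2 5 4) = (0 4 5 3 2 7 6)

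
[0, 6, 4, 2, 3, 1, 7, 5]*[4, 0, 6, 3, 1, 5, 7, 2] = [4, 7, 1, 6, 3, 0, 2, 5]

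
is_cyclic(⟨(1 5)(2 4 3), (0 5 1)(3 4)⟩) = no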